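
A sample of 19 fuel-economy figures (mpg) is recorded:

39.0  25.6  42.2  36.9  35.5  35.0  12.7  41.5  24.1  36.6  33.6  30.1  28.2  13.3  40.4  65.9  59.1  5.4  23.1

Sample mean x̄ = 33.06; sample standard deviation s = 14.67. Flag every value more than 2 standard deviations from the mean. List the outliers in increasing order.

Cutoffs at x̄ ± 2s: 33.06 ± 2·14.67 = [3.72, 62.40].
65.9: z = 2.24, |z| > 2 → outlier.
Every other value lies within [3.72, 62.40].

65.9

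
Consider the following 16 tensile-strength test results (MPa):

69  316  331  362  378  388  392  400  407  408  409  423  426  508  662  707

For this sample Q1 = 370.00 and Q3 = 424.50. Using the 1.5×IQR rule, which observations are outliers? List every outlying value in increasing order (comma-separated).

IQR = Q3 − Q1 = 424.50 − 370.00 = 54.50.
Lower fence = Q1 − 1.5·IQR = 370.00 − 81.75 = 288.25.
Upper fence = Q3 + 1.5·IQR = 424.50 + 81.75 = 506.25.
69 < 288.25 → outlier.
508 > 506.25 → outlier.
662 > 506.25 → outlier.
707 > 506.25 → outlier.
All remaining values lie within [288.25, 506.25].

69, 508, 662, 707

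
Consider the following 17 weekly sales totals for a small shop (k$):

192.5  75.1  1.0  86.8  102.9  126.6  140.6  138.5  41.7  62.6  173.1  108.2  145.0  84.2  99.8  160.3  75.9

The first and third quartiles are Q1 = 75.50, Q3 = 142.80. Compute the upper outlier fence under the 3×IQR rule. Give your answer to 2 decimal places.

344.70

IQR = Q3 − Q1 = 142.80 − 75.50 = 67.30.
Lower fence = Q1 − 3·IQR = 75.50 − 201.90 = -126.40.
Upper fence = Q3 + 3·IQR = 142.80 + 201.90 = 344.70.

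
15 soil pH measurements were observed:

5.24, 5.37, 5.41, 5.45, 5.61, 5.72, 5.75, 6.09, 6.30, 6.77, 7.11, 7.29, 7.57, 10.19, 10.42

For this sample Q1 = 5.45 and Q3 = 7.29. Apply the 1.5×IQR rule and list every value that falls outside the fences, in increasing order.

10.19, 10.42

IQR = Q3 − Q1 = 7.29 − 5.45 = 1.84.
Lower fence = Q1 − 1.5·IQR = 5.45 − 2.76 = 2.69.
Upper fence = Q3 + 1.5·IQR = 7.29 + 2.76 = 10.05.
10.19 > 10.05 → outlier.
10.42 > 10.05 → outlier.
All remaining values lie within [2.69, 10.05].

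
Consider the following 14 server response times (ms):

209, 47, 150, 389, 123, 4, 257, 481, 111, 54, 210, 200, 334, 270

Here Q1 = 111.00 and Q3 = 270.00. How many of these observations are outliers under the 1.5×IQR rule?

IQR = 159.00; fences at 111.00 − 238.50 = -127.50 and 270.00 + 238.50 = 508.50.
Every value lies within the cutoffs.

0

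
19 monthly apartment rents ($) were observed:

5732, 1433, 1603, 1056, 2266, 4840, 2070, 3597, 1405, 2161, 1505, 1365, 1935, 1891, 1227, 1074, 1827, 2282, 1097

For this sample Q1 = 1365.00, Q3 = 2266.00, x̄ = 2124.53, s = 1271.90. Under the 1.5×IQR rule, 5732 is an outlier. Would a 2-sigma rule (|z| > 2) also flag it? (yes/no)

z = (5732 − 2124.53) / 1271.90 = 2.84.
|z| = 2.84 > 2.

yes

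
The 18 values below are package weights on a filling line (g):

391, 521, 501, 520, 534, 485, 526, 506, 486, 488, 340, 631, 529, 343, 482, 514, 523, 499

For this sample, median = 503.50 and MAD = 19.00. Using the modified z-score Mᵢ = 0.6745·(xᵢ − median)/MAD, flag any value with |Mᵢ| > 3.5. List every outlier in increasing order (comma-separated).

340, 343, 391, 631

|Mᵢ| > 3.5 ⇔ |xᵢ − 503.50| > 3.5·19.00/0.6745 = 98.59.
So outliers lie outside [404.91, 602.09].
340: M = -5.80 → outlier.
343: M = -5.70 → outlier.
391: M = -3.99 → outlier.
631: M = 4.53 → outlier.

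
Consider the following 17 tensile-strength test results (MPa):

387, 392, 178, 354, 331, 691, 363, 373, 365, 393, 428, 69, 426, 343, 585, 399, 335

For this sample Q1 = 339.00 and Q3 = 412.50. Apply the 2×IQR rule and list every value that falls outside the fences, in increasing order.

IQR = Q3 − Q1 = 412.50 − 339.00 = 73.50.
Lower fence = Q1 − 2·IQR = 339.00 − 147.00 = 192.00.
Upper fence = Q3 + 2·IQR = 412.50 + 147.00 = 559.50.
69 < 192.00 → outlier.
178 < 192.00 → outlier.
585 > 559.50 → outlier.
691 > 559.50 → outlier.
All remaining values lie within [192.00, 559.50].

69, 178, 585, 691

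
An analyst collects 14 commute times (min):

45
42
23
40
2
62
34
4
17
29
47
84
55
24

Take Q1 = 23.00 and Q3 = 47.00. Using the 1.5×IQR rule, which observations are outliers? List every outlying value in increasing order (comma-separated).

IQR = Q3 − Q1 = 47.00 − 23.00 = 24.00.
Lower fence = Q1 − 1.5·IQR = 23.00 − 36.00 = -13.00.
Upper fence = Q3 + 1.5·IQR = 47.00 + 36.00 = 83.00.
84 > 83.00 → outlier.
All remaining values lie within [-13.00, 83.00].

84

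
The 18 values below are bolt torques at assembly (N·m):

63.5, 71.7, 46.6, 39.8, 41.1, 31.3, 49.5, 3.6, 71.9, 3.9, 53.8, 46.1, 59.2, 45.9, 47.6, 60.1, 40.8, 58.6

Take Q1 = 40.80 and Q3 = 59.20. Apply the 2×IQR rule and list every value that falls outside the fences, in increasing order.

IQR = Q3 − Q1 = 59.20 − 40.80 = 18.40.
Lower fence = Q1 − 2·IQR = 40.80 − 36.80 = 4.00.
Upper fence = Q3 + 2·IQR = 59.20 + 36.80 = 96.00.
3.6 < 4.00 → outlier.
3.9 < 4.00 → outlier.
All remaining values lie within [4.00, 96.00].

3.6, 3.9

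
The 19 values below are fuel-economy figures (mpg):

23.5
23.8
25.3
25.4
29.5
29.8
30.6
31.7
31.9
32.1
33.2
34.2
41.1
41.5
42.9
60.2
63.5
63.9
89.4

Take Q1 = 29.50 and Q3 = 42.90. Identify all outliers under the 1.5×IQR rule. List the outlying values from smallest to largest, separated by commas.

IQR = Q3 − Q1 = 42.90 − 29.50 = 13.40.
Lower fence = Q1 − 1.5·IQR = 29.50 − 20.10 = 9.40.
Upper fence = Q3 + 1.5·IQR = 42.90 + 20.10 = 63.00.
63.5 > 63.00 → outlier.
63.9 > 63.00 → outlier.
89.4 > 63.00 → outlier.
All remaining values lie within [9.40, 63.00].

63.5, 63.9, 89.4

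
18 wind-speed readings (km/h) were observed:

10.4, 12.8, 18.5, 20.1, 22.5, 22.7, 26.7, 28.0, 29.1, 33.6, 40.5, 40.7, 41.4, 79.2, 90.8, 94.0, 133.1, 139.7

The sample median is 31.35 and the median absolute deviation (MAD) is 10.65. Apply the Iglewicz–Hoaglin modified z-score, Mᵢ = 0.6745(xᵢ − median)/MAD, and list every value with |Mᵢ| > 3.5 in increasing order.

|Mᵢ| > 3.5 ⇔ |xᵢ − 31.35| > 3.5·10.65/0.6745 = 55.26.
So outliers lie outside [-23.91, 86.61].
90.8: M = 3.77 → outlier.
94.0: M = 3.97 → outlier.
133.1: M = 6.44 → outlier.
139.7: M = 6.86 → outlier.

90.8, 94.0, 133.1, 139.7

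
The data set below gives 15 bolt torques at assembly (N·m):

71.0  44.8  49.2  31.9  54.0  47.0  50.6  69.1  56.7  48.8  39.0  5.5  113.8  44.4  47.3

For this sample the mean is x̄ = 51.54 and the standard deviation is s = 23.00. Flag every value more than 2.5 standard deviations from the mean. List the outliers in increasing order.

Cutoffs at x̄ ± 2.5s: 51.54 ± 2.5·23.00 = [-5.96, 109.04].
113.8: z = 2.71, |z| > 2.5 → outlier.
Every other value lies within [-5.96, 109.04].

113.8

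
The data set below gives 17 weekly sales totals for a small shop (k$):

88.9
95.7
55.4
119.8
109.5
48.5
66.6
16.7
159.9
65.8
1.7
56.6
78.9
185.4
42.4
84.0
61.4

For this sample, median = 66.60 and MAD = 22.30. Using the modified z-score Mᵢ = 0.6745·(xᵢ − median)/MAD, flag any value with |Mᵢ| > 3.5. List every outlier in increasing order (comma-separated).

|Mᵢ| > 3.5 ⇔ |xᵢ − 66.60| > 3.5·22.30/0.6745 = 115.72.
So outliers lie outside [-49.12, 182.32].
185.4: M = 3.59 → outlier.

185.4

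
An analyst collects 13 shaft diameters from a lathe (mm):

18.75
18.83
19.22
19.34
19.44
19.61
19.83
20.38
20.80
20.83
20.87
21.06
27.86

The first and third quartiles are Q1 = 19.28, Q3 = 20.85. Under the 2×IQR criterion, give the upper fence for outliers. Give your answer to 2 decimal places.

23.99

IQR = Q3 − Q1 = 20.85 − 19.28 = 1.57.
Lower fence = Q1 − 2·IQR = 19.28 − 3.14 = 16.14.
Upper fence = Q3 + 2·IQR = 20.85 + 3.14 = 23.99.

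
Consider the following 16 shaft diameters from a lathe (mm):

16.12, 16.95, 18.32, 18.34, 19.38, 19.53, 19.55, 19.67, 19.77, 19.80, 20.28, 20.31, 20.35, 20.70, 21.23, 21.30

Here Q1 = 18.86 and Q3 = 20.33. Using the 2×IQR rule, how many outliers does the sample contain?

IQR = 1.47; fences at 18.86 − 2.94 = 15.92 and 20.33 + 2.94 = 23.27.
Every value lies within the cutoffs.

0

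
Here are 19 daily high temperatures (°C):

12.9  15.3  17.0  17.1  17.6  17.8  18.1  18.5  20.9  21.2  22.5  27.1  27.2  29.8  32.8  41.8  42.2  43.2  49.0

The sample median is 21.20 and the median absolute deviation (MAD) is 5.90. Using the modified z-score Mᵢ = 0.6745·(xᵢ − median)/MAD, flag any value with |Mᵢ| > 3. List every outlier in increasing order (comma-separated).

49.0

|Mᵢ| > 3 ⇔ |xᵢ − 21.20| > 3·5.90/0.6745 = 26.24.
So outliers lie outside [-5.04, 47.44].
49.0: M = 3.18 → outlier.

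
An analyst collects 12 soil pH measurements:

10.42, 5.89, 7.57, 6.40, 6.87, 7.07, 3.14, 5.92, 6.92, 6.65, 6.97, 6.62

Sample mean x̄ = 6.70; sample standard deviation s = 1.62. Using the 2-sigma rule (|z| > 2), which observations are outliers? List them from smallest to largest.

3.14, 10.42

Cutoffs at x̄ ± 2s: 6.70 ± 2·1.62 = [3.46, 9.94].
3.14: z = -2.20, |z| > 2 → outlier.
10.42: z = 2.30, |z| > 2 → outlier.
Every other value lies within [3.46, 9.94].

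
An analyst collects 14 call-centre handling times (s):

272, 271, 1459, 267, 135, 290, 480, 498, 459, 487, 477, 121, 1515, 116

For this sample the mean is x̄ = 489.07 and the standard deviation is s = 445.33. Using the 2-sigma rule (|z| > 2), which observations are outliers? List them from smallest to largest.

Cutoffs at x̄ ± 2s: 489.07 ± 2·445.33 = [-401.59, 1379.73].
1459: z = 2.18, |z| > 2 → outlier.
1515: z = 2.30, |z| > 2 → outlier.
Every other value lies within [-401.59, 1379.73].

1459, 1515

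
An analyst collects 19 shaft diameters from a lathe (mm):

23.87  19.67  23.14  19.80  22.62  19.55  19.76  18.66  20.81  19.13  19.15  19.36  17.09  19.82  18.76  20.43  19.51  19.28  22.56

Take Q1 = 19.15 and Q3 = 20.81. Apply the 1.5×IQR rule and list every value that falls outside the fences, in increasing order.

23.87

IQR = Q3 − Q1 = 20.81 − 19.15 = 1.66.
Lower fence = Q1 − 1.5·IQR = 19.15 − 2.49 = 16.66.
Upper fence = Q3 + 1.5·IQR = 20.81 + 2.49 = 23.30.
23.87 > 23.30 → outlier.
All remaining values lie within [16.66, 23.30].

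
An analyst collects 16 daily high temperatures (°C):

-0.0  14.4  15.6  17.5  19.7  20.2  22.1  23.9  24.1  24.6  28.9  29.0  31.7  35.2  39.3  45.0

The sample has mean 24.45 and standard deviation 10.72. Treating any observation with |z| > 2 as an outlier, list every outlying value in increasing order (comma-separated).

-0.0

Cutoffs at x̄ ± 2s: 24.45 ± 2·10.72 = [3.01, 45.89].
-0.0: z = -2.28, |z| > 2 → outlier.
Every other value lies within [3.01, 45.89].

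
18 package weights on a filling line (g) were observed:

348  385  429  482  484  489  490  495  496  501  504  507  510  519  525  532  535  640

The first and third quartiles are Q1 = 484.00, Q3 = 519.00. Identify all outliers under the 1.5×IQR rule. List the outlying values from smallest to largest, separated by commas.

348, 385, 429, 640

IQR = Q3 − Q1 = 519.00 − 484.00 = 35.00.
Lower fence = Q1 − 1.5·IQR = 484.00 − 52.50 = 431.50.
Upper fence = Q3 + 1.5·IQR = 519.00 + 52.50 = 571.50.
348 < 431.50 → outlier.
385 < 431.50 → outlier.
429 < 431.50 → outlier.
640 > 571.50 → outlier.
All remaining values lie within [431.50, 571.50].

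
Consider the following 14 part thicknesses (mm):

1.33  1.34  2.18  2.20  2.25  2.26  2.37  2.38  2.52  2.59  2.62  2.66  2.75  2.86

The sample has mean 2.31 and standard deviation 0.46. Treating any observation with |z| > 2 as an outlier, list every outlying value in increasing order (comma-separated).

Cutoffs at x̄ ± 2s: 2.31 ± 2·0.46 = [1.39, 3.23].
1.33: z = -2.13, |z| > 2 → outlier.
1.34: z = -2.11, |z| > 2 → outlier.
Every other value lies within [1.39, 3.23].

1.33, 1.34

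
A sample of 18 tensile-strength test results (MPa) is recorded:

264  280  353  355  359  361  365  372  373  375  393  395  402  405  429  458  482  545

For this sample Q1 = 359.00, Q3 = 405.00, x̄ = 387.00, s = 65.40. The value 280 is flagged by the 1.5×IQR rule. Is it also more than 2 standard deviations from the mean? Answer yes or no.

z = (280 − 387.00) / 65.40 = -1.64.
|z| = 1.64 ≤ 2.

no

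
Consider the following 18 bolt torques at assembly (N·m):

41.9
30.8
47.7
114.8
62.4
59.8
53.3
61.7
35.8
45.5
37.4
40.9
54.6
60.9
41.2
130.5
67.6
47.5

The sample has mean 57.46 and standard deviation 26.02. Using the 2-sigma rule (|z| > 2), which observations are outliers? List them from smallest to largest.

114.8, 130.5

Cutoffs at x̄ ± 2s: 57.46 ± 2·26.02 = [5.42, 109.50].
114.8: z = 2.20, |z| > 2 → outlier.
130.5: z = 2.81, |z| > 2 → outlier.
Every other value lies within [5.42, 109.50].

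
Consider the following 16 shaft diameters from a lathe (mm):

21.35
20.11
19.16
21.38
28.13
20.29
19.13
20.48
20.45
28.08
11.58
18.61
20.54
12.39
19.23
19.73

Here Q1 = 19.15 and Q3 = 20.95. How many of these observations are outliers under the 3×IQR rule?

4

IQR = 1.80; fences at 19.15 − 5.40 = 13.75 and 20.95 + 5.40 = 26.35.
Outside the cutoffs: 11.58, 12.39, 28.08, 28.13.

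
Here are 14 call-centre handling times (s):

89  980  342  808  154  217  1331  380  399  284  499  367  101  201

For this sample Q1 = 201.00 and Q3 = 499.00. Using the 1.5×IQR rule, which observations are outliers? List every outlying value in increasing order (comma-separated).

IQR = Q3 − Q1 = 499.00 − 201.00 = 298.00.
Lower fence = Q1 − 1.5·IQR = 201.00 − 447.00 = -246.00.
Upper fence = Q3 + 1.5·IQR = 499.00 + 447.00 = 946.00.
980 > 946.00 → outlier.
1331 > 946.00 → outlier.
All remaining values lie within [-246.00, 946.00].

980, 1331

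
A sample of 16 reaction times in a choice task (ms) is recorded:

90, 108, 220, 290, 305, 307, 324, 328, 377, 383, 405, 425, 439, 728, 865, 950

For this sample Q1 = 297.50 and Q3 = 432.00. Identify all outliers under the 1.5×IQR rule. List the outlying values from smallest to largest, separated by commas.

IQR = Q3 − Q1 = 432.00 − 297.50 = 134.50.
Lower fence = Q1 − 1.5·IQR = 297.50 − 201.75 = 95.75.
Upper fence = Q3 + 1.5·IQR = 432.00 + 201.75 = 633.75.
90 < 95.75 → outlier.
728 > 633.75 → outlier.
865 > 633.75 → outlier.
950 > 633.75 → outlier.
All remaining values lie within [95.75, 633.75].

90, 728, 865, 950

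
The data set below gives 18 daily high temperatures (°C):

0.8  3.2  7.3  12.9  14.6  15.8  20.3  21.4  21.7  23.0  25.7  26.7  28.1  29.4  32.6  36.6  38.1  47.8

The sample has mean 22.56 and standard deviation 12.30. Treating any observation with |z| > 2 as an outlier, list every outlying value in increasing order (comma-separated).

47.8

Cutoffs at x̄ ± 2s: 22.56 ± 2·12.30 = [-2.04, 47.16].
47.8: z = 2.05, |z| > 2 → outlier.
Every other value lies within [-2.04, 47.16].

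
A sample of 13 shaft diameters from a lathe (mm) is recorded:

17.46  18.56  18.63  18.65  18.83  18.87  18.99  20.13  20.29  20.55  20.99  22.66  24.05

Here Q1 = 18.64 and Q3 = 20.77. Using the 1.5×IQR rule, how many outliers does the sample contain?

IQR = 2.13; fences at 18.64 − 3.195 = 15.445 and 20.77 + 3.195 = 23.965.
Outside the cutoffs: 24.05.

1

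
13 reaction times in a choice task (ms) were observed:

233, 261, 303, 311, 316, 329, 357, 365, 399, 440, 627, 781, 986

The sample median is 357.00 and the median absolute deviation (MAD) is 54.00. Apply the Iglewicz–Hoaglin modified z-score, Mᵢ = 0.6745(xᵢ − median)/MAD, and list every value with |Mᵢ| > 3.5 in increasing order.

|Mᵢ| > 3.5 ⇔ |xᵢ − 357.00| > 3.5·54.00/0.6745 = 280.21.
So outliers lie outside [76.79, 637.21].
781: M = 5.30 → outlier.
986: M = 7.86 → outlier.

781, 986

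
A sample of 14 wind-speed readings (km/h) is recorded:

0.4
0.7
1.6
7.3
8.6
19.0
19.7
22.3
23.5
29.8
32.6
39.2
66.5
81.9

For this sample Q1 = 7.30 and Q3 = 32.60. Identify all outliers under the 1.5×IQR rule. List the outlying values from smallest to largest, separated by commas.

IQR = Q3 − Q1 = 32.60 − 7.30 = 25.30.
Lower fence = Q1 − 1.5·IQR = 7.30 − 37.95 = -30.65.
Upper fence = Q3 + 1.5·IQR = 32.60 + 37.95 = 70.55.
81.9 > 70.55 → outlier.
All remaining values lie within [-30.65, 70.55].

81.9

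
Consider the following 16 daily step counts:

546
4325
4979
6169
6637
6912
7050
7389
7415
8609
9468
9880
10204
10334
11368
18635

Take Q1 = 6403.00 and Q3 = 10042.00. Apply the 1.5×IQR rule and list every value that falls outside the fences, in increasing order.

IQR = Q3 − Q1 = 10042.00 − 6403.00 = 3639.00.
Lower fence = Q1 − 1.5·IQR = 6403.00 − 5458.50 = 944.50.
Upper fence = Q3 + 1.5·IQR = 10042.00 + 5458.50 = 15500.50.
546 < 944.50 → outlier.
18635 > 15500.50 → outlier.
All remaining values lie within [944.50, 15500.50].

546, 18635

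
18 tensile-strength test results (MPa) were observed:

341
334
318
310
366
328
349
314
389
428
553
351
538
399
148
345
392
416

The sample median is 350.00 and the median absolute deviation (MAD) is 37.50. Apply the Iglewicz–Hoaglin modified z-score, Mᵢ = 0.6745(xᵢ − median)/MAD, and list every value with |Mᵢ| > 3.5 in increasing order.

|Mᵢ| > 3.5 ⇔ |xᵢ − 350.00| > 3.5·37.50/0.6745 = 194.59.
So outliers lie outside [155.41, 544.59].
148: M = -3.63 → outlier.
553: M = 3.65 → outlier.

148, 553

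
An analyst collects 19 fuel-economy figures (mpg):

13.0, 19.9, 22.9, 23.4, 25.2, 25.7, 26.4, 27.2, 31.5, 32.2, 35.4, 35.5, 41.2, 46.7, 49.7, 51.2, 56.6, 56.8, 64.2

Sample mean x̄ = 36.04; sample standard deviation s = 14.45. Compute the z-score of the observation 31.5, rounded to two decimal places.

-0.31

z = (31.5 − 36.04) / 14.45 = -0.31.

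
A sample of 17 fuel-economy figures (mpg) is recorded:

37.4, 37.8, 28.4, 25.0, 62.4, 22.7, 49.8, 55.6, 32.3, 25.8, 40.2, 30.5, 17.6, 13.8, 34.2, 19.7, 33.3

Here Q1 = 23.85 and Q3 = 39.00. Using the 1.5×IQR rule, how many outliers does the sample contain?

IQR = 15.15; fences at 23.85 − 22.725 = 1.125 and 39.00 + 22.725 = 61.725.
Outside the cutoffs: 62.4.

1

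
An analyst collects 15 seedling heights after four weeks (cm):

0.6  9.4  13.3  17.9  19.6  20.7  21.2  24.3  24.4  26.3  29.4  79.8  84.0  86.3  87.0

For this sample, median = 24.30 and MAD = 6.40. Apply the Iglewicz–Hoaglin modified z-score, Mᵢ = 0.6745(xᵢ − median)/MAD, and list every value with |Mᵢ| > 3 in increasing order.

|Mᵢ| > 3 ⇔ |xᵢ − 24.30| > 3·6.40/0.6745 = 28.47.
So outliers lie outside [-4.17, 52.77].
79.8: M = 5.85 → outlier.
84.0: M = 6.29 → outlier.
86.3: M = 6.53 → outlier.
87.0: M = 6.61 → outlier.

79.8, 84.0, 86.3, 87.0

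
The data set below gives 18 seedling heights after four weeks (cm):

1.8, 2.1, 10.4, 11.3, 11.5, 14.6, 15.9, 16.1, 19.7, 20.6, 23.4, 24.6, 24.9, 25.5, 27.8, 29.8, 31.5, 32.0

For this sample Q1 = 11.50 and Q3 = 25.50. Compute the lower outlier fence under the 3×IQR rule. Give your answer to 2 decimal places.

-30.50

IQR = Q3 − Q1 = 25.50 − 11.50 = 14.00.
Lower fence = Q1 − 3·IQR = 11.50 − 42.00 = -30.50.
Upper fence = Q3 + 3·IQR = 25.50 + 42.00 = 67.50.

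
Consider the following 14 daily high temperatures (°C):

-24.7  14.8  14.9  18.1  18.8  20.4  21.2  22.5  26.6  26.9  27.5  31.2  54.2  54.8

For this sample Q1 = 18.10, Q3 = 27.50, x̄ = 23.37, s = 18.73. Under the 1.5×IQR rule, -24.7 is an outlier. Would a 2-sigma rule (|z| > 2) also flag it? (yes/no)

yes

z = (-24.7 − 23.37) / 18.73 = -2.57.
|z| = 2.57 > 2.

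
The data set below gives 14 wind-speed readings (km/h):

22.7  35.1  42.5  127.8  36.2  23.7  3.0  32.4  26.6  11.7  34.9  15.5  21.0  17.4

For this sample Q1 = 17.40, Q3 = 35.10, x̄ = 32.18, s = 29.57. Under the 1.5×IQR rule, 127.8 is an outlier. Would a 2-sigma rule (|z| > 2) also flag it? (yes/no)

z = (127.8 − 32.18) / 29.57 = 3.23.
|z| = 3.23 > 2.

yes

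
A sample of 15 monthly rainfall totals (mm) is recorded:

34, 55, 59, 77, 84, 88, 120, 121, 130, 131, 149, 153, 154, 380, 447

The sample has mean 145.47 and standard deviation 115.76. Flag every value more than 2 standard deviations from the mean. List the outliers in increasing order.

Cutoffs at x̄ ± 2s: 145.47 ± 2·115.76 = [-86.05, 376.99].
380: z = 2.03, |z| > 2 → outlier.
447: z = 2.60, |z| > 2 → outlier.
Every other value lies within [-86.05, 376.99].

380, 447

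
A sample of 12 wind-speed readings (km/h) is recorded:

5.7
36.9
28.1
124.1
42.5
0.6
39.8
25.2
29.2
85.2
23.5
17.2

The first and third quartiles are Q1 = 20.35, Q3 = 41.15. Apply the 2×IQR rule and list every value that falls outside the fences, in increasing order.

IQR = Q3 − Q1 = 41.15 − 20.35 = 20.80.
Lower fence = Q1 − 2·IQR = 20.35 − 41.60 = -21.25.
Upper fence = Q3 + 2·IQR = 41.15 + 41.60 = 82.75.
85.2 > 82.75 → outlier.
124.1 > 82.75 → outlier.
All remaining values lie within [-21.25, 82.75].

85.2, 124.1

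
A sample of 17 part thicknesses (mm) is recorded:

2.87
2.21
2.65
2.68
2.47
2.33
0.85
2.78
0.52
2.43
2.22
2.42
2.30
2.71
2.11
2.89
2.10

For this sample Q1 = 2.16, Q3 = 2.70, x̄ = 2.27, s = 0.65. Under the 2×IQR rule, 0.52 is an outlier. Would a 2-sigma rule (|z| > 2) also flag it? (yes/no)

z = (0.52 − 2.27) / 0.65 = -2.69.
|z| = 2.69 > 2.

yes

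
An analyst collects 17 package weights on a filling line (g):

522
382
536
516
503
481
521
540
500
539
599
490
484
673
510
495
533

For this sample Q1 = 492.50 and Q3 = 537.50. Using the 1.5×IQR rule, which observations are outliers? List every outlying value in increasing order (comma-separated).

IQR = Q3 − Q1 = 537.50 − 492.50 = 45.00.
Lower fence = Q1 − 1.5·IQR = 492.50 − 67.50 = 425.00.
Upper fence = Q3 + 1.5·IQR = 537.50 + 67.50 = 605.00.
382 < 425.00 → outlier.
673 > 605.00 → outlier.
All remaining values lie within [425.00, 605.00].

382, 673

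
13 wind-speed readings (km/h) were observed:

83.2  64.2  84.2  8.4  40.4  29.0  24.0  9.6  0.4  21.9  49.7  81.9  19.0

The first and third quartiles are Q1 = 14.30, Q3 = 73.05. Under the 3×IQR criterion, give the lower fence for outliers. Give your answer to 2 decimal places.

IQR = Q3 − Q1 = 73.05 − 14.30 = 58.75.
Lower fence = Q1 − 3·IQR = 14.30 − 176.25 = -161.95.
Upper fence = Q3 + 3·IQR = 73.05 + 176.25 = 249.30.

-161.95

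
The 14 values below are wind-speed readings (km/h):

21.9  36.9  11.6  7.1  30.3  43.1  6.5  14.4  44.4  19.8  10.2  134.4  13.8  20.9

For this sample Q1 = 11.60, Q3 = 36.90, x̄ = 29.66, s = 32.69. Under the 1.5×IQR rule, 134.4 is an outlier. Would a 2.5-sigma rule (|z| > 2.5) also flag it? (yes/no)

yes

z = (134.4 − 29.66) / 32.69 = 3.20.
|z| = 3.20 > 2.5.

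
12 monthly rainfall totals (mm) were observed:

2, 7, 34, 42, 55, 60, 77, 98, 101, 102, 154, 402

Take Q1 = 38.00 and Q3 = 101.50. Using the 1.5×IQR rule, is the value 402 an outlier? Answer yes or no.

yes

IQR = Q3 − Q1 = 101.50 − 38.00 = 63.50.
Lower fence = Q1 − 1.5·IQR = 38.00 − 95.25 = -57.25.
Upper fence = Q3 + 1.5·IQR = 101.50 + 95.25 = 196.75.
402 lies above the upper fence.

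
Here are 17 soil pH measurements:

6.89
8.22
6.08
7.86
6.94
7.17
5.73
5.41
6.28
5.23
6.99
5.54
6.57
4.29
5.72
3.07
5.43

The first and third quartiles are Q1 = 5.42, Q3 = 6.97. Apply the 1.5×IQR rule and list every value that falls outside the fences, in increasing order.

3.07

IQR = Q3 − Q1 = 6.97 − 5.42 = 1.55.
Lower fence = Q1 − 1.5·IQR = 5.42 − 2.325 = 3.095.
Upper fence = Q3 + 1.5·IQR = 6.97 + 2.325 = 9.295.
3.07 < 3.095 → outlier.
All remaining values lie within [3.095, 9.295].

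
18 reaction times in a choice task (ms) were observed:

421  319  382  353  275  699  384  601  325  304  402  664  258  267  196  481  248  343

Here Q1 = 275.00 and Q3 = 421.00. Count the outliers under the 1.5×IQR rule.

2

IQR = 146.00; fences at 275.00 − 219.00 = 56.00 and 421.00 + 219.00 = 640.00.
Outside the cutoffs: 664, 699.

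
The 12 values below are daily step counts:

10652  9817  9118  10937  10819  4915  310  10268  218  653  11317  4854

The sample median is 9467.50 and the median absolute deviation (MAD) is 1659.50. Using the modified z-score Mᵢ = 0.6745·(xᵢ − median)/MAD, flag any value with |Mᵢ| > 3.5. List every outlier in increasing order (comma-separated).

218, 310, 653

|Mᵢ| > 3.5 ⇔ |xᵢ − 9467.50| > 3.5·1659.50/0.6745 = 8611.19.
So outliers lie outside [856.31, 18078.69].
218: M = -3.76 → outlier.
310: M = -3.72 → outlier.
653: M = -3.58 → outlier.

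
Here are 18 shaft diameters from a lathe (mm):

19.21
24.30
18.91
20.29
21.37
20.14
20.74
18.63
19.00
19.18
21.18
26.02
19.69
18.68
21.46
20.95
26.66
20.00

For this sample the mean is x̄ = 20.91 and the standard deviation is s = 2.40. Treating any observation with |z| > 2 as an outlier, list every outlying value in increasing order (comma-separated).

Cutoffs at x̄ ± 2s: 20.91 ± 2·2.40 = [16.11, 25.71].
26.02: z = 2.13, |z| > 2 → outlier.
26.66: z = 2.40, |z| > 2 → outlier.
Every other value lies within [16.11, 25.71].

26.02, 26.66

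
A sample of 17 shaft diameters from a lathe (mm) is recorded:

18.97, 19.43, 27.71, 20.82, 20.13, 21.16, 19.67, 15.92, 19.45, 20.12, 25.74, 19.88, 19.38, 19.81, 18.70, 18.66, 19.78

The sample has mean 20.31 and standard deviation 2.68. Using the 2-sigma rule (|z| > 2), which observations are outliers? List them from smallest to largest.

25.74, 27.71

Cutoffs at x̄ ± 2s: 20.31 ± 2·2.68 = [14.95, 25.67].
25.74: z = 2.03, |z| > 2 → outlier.
27.71: z = 2.76, |z| > 2 → outlier.
Every other value lies within [14.95, 25.67].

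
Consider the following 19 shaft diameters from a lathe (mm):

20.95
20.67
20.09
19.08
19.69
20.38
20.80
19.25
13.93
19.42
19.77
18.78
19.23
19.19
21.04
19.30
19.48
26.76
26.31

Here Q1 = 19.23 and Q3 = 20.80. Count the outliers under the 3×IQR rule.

IQR = 1.57; fences at 19.23 − 4.71 = 14.52 and 20.80 + 4.71 = 25.51.
Outside the cutoffs: 13.93, 26.31, 26.76.

3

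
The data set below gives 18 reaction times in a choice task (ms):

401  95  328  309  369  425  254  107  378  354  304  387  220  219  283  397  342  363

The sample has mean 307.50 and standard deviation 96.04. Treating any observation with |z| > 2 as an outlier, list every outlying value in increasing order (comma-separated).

Cutoffs at x̄ ± 2s: 307.50 ± 2·96.04 = [115.42, 499.58].
95: z = -2.21, |z| > 2 → outlier.
107: z = -2.09, |z| > 2 → outlier.
Every other value lies within [115.42, 499.58].

95, 107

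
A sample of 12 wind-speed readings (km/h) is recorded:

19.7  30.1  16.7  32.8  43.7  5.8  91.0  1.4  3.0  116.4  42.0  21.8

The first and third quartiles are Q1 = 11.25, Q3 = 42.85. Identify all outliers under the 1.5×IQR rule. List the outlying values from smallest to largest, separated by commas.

IQR = Q3 − Q1 = 42.85 − 11.25 = 31.60.
Lower fence = Q1 − 1.5·IQR = 11.25 − 47.40 = -36.15.
Upper fence = Q3 + 1.5·IQR = 42.85 + 47.40 = 90.25.
91.0 > 90.25 → outlier.
116.4 > 90.25 → outlier.
All remaining values lie within [-36.15, 90.25].

91.0, 116.4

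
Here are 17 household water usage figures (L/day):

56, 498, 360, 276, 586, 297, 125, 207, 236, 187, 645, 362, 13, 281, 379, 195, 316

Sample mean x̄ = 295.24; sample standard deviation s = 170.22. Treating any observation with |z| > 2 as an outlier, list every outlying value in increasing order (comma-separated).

645

Cutoffs at x̄ ± 2s: 295.24 ± 2·170.22 = [-45.20, 635.68].
645: z = 2.05, |z| > 2 → outlier.
Every other value lies within [-45.20, 635.68].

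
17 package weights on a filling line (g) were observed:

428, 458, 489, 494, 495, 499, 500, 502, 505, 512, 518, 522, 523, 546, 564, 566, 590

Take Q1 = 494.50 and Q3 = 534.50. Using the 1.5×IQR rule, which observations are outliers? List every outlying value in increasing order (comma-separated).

428

IQR = Q3 − Q1 = 534.50 − 494.50 = 40.00.
Lower fence = Q1 − 1.5·IQR = 494.50 − 60.00 = 434.50.
Upper fence = Q3 + 1.5·IQR = 534.50 + 60.00 = 594.50.
428 < 434.50 → outlier.
All remaining values lie within [434.50, 594.50].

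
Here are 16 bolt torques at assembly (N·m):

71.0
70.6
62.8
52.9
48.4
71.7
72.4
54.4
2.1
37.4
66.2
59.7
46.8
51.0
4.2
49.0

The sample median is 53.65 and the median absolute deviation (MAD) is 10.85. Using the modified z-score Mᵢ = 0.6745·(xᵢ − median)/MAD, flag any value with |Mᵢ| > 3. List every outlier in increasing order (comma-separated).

2.1, 4.2

|Mᵢ| > 3 ⇔ |xᵢ − 53.65| > 3·10.85/0.6745 = 48.26.
So outliers lie outside [5.39, 101.91].
2.1: M = -3.20 → outlier.
4.2: M = -3.07 → outlier.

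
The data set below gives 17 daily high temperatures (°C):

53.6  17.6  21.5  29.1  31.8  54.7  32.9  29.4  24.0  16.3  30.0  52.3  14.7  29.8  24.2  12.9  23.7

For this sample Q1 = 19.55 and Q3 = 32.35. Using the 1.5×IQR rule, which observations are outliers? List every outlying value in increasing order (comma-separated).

52.3, 53.6, 54.7

IQR = Q3 − Q1 = 32.35 − 19.55 = 12.80.
Lower fence = Q1 − 1.5·IQR = 19.55 − 19.20 = 0.35.
Upper fence = Q3 + 1.5·IQR = 32.35 + 19.20 = 51.55.
52.3 > 51.55 → outlier.
53.6 > 51.55 → outlier.
54.7 > 51.55 → outlier.
All remaining values lie within [0.35, 51.55].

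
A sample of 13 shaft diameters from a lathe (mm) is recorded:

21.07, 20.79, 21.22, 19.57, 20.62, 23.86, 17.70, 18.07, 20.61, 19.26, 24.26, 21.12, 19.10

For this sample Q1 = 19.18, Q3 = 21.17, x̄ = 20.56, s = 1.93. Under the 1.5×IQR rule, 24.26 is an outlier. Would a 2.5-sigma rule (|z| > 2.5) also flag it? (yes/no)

z = (24.26 − 20.56) / 1.93 = 1.92.
|z| = 1.92 ≤ 2.5.

no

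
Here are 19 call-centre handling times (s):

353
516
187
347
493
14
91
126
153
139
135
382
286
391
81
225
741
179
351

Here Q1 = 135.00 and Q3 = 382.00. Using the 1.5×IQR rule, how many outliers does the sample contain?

0

IQR = 247.00; fences at 135.00 − 370.50 = -235.50 and 382.00 + 370.50 = 752.50.
Every value lies within the cutoffs.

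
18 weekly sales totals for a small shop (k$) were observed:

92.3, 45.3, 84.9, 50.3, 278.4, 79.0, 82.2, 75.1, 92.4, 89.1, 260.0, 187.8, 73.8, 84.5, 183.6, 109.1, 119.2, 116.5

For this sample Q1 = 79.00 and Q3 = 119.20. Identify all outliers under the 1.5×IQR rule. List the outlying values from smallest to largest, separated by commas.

IQR = Q3 − Q1 = 119.20 − 79.00 = 40.20.
Lower fence = Q1 − 1.5·IQR = 79.00 − 60.30 = 18.70.
Upper fence = Q3 + 1.5·IQR = 119.20 + 60.30 = 179.50.
183.6 > 179.50 → outlier.
187.8 > 179.50 → outlier.
260.0 > 179.50 → outlier.
278.4 > 179.50 → outlier.
All remaining values lie within [18.70, 179.50].

183.6, 187.8, 260.0, 278.4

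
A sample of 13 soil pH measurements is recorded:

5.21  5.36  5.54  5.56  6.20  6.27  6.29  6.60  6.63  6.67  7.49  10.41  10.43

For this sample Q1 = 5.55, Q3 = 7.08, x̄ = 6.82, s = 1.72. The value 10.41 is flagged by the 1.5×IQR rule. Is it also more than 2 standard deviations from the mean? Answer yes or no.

yes

z = (10.41 − 6.82) / 1.72 = 2.09.
|z| = 2.09 > 2.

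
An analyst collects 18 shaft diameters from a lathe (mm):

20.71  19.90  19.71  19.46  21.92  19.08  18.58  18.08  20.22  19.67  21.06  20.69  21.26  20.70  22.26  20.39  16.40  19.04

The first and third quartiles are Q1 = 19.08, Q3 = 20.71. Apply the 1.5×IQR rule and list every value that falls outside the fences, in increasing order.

IQR = Q3 − Q1 = 20.71 − 19.08 = 1.63.
Lower fence = Q1 − 1.5·IQR = 19.08 − 2.445 = 16.635.
Upper fence = Q3 + 1.5·IQR = 20.71 + 2.445 = 23.155.
16.40 < 16.635 → outlier.
All remaining values lie within [16.635, 23.155].

16.40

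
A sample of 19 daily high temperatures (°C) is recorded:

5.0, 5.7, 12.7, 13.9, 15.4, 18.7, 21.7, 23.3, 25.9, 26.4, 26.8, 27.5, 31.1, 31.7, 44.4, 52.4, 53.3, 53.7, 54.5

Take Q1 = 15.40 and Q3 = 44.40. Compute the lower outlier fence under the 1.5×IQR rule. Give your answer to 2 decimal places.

-28.10

IQR = Q3 − Q1 = 44.40 − 15.40 = 29.00.
Lower fence = Q1 − 1.5·IQR = 15.40 − 43.50 = -28.10.
Upper fence = Q3 + 1.5·IQR = 44.40 + 43.50 = 87.90.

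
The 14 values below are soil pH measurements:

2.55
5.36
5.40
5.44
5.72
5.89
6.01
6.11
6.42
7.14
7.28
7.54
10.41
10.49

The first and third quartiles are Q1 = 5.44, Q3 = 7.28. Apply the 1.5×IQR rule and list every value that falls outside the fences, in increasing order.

IQR = Q3 − Q1 = 7.28 − 5.44 = 1.84.
Lower fence = Q1 − 1.5·IQR = 5.44 − 2.76 = 2.68.
Upper fence = Q3 + 1.5·IQR = 7.28 + 2.76 = 10.04.
2.55 < 2.68 → outlier.
10.41 > 10.04 → outlier.
10.49 > 10.04 → outlier.
All remaining values lie within [2.68, 10.04].

2.55, 10.41, 10.49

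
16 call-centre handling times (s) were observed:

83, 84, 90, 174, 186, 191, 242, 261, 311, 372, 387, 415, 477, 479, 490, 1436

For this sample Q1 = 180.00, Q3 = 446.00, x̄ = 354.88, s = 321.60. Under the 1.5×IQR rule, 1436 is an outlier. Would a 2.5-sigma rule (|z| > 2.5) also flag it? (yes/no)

z = (1436 − 354.88) / 321.60 = 3.36.
|z| = 3.36 > 2.5.

yes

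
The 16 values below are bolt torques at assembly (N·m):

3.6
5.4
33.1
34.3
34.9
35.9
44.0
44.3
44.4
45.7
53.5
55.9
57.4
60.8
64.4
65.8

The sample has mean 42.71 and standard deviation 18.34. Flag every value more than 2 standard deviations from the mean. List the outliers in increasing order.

Cutoffs at x̄ ± 2s: 42.71 ± 2·18.34 = [6.03, 79.39].
3.6: z = -2.13, |z| > 2 → outlier.
5.4: z = -2.03, |z| > 2 → outlier.
Every other value lies within [6.03, 79.39].

3.6, 5.4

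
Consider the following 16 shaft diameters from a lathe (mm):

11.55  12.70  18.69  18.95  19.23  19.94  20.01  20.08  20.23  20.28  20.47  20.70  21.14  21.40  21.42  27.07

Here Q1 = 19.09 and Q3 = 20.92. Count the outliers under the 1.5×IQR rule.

3

IQR = 1.83; fences at 19.09 − 2.745 = 16.345 and 20.92 + 2.745 = 23.665.
Outside the cutoffs: 11.55, 12.70, 27.07.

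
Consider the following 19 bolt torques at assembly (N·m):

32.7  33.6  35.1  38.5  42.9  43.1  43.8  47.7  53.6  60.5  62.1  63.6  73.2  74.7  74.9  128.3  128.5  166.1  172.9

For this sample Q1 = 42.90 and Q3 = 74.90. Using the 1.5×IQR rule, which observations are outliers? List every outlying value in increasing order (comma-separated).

128.3, 128.5, 166.1, 172.9

IQR = Q3 − Q1 = 74.90 − 42.90 = 32.00.
Lower fence = Q1 − 1.5·IQR = 42.90 − 48.00 = -5.10.
Upper fence = Q3 + 1.5·IQR = 74.90 + 48.00 = 122.90.
128.3 > 122.90 → outlier.
128.5 > 122.90 → outlier.
166.1 > 122.90 → outlier.
172.9 > 122.90 → outlier.
All remaining values lie within [-5.10, 122.90].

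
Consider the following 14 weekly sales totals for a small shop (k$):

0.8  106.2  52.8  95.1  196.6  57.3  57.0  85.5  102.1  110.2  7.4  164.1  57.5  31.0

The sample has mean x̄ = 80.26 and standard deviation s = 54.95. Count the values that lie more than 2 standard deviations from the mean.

1

Cutoffs: x̄ ± 2s = [-29.64, 190.16].
Outside the cutoffs: 196.6.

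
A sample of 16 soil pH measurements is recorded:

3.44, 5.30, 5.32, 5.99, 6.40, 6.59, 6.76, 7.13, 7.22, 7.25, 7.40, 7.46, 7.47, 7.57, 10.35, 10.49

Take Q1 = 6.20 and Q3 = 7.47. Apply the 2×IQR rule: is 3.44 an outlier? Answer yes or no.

yes

IQR = Q3 − Q1 = 7.47 − 6.20 = 1.27.
Lower fence = Q1 − 2·IQR = 6.20 − 2.54 = 3.66.
Upper fence = Q3 + 2·IQR = 7.47 + 2.54 = 10.01.
3.44 lies below the lower fence.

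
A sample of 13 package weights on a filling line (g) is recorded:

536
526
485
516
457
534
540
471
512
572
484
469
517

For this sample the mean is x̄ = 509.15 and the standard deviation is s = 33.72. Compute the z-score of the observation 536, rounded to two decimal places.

0.80

z = (536 − 509.15) / 33.72 = 0.80.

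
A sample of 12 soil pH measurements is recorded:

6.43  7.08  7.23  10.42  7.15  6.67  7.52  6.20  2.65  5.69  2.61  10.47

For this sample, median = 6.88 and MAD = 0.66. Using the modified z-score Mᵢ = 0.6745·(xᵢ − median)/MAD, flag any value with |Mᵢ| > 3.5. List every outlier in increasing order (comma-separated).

|Mᵢ| > 3.5 ⇔ |xᵢ − 6.88| > 3.5·0.66/0.6745 = 3.42.
So outliers lie outside [3.46, 10.30].
2.61: M = -4.36 → outlier.
2.65: M = -4.32 → outlier.
10.42: M = 3.62 → outlier.
10.47: M = 3.67 → outlier.

2.61, 2.65, 10.42, 10.47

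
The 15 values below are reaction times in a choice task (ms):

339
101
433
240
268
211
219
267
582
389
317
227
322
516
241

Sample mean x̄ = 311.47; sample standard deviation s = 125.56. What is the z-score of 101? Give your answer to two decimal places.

-1.68

z = (101 − 311.47) / 125.56 = -1.68.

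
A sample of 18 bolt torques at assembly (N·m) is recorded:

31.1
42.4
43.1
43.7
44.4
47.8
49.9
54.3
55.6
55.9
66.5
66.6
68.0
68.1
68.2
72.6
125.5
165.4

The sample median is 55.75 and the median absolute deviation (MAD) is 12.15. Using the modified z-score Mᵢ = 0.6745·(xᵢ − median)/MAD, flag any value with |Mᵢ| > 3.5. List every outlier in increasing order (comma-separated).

125.5, 165.4

|Mᵢ| > 3.5 ⇔ |xᵢ − 55.75| > 3.5·12.15/0.6745 = 63.05.
So outliers lie outside [-7.30, 118.80].
125.5: M = 3.87 → outlier.
165.4: M = 6.09 → outlier.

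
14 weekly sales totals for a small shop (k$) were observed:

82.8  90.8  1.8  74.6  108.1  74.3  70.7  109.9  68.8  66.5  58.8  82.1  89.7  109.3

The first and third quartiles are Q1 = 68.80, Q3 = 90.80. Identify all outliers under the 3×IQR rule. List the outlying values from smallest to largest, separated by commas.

1.8

IQR = Q3 − Q1 = 90.80 − 68.80 = 22.00.
Lower fence = Q1 − 3·IQR = 68.80 − 66.00 = 2.80.
Upper fence = Q3 + 3·IQR = 90.80 + 66.00 = 156.80.
1.8 < 2.80 → outlier.
All remaining values lie within [2.80, 156.80].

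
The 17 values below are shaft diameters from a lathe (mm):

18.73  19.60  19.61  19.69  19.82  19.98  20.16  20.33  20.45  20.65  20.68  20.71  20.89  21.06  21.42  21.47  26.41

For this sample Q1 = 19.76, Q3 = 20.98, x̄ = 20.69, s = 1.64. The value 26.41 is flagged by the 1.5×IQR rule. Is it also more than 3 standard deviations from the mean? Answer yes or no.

yes

z = (26.41 − 20.69) / 1.64 = 3.49.
|z| = 3.49 > 3.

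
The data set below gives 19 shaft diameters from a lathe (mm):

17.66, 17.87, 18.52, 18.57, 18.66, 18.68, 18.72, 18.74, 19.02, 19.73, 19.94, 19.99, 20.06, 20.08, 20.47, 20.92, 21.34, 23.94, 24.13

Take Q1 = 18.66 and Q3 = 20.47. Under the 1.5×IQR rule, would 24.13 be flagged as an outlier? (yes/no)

IQR = Q3 − Q1 = 20.47 − 18.66 = 1.81.
Lower fence = Q1 − 1.5·IQR = 18.66 − 2.715 = 15.945.
Upper fence = Q3 + 1.5·IQR = 20.47 + 2.715 = 23.185.
24.13 lies above the upper fence.

yes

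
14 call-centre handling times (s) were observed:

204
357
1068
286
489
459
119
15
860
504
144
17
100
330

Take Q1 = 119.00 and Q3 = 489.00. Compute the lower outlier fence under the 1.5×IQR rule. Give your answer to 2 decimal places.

-436.00

IQR = Q3 − Q1 = 489.00 − 119.00 = 370.00.
Lower fence = Q1 − 1.5·IQR = 119.00 − 555.00 = -436.00.
Upper fence = Q3 + 1.5·IQR = 489.00 + 555.00 = 1044.00.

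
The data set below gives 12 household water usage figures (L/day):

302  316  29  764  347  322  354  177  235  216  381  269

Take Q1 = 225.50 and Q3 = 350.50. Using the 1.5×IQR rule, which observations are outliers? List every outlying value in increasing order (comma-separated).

29, 764

IQR = Q3 − Q1 = 350.50 − 225.50 = 125.00.
Lower fence = Q1 − 1.5·IQR = 225.50 − 187.50 = 38.00.
Upper fence = Q3 + 1.5·IQR = 350.50 + 187.50 = 538.00.
29 < 38.00 → outlier.
764 > 538.00 → outlier.
All remaining values lie within [38.00, 538.00].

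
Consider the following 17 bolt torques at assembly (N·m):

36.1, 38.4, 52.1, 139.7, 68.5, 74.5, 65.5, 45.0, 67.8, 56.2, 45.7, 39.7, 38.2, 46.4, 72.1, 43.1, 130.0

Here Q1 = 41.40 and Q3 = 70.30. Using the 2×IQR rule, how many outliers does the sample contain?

IQR = 28.90; fences at 41.40 − 57.80 = -16.40 and 70.30 + 57.80 = 128.10.
Outside the cutoffs: 130.0, 139.7.

2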